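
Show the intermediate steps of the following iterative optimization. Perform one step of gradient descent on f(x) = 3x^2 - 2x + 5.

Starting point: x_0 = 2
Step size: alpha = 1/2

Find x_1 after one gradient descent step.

f(x) = 3x^2 - 2x + 5
f'(x) = 6x - 2
f'(2) = 6*2 + (-2) = 10
x_1 = x_0 - alpha * f'(x_0) = 2 - 1/2 * 10 = -3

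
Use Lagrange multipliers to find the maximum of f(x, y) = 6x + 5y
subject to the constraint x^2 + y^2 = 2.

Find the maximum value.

Set up Lagrange conditions: grad f = lambda * grad g
  6 = 2*lambda*x
  5 = 2*lambda*y
From these: x/y = 6/5, so x = 6t, y = 5t for some t.
Substitute into constraint: (6t)^2 + (5t)^2 = 2
  t^2 * 61 = 2
  t = sqrt(2/61)
Maximum = 6*x + 5*y = (6^2 + 5^2)*t = 61 * sqrt(2/61) = sqrt(122)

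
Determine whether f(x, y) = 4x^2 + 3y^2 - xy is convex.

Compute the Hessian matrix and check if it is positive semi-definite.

f(x,y) = 4x^2 + 3y^2 - xy
Hessian H = [[8, -1], [-1, 6]]
trace(H) = 14, det(H) = 47
Eigenvalues: (14 +/- sqrt(8)) / 2 = 8.414, 5.586
Since both eigenvalues > 0, f is convex.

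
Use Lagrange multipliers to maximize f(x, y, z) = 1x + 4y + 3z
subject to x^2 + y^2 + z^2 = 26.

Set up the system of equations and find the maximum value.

Lagrange conditions: 1 = 2*lambda*x, 4 = 2*lambda*y, 3 = 2*lambda*z
So x:1 = y:4 = z:3, i.e. x = 1t, y = 4t, z = 3t
Constraint: t^2*(1^2 + 4^2 + 3^2) = 26
  t^2 * 26 = 26  =>  t = sqrt(1)
Maximum = 1*1t + 4*4t + 3*3t = 26*sqrt(1) = 26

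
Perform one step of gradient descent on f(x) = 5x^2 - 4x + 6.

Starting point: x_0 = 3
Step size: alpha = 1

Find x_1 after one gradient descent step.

f(x) = 5x^2 - 4x + 6
f'(x) = 10x - 4
f'(3) = 10*3 + (-4) = 26
x_1 = x_0 - alpha * f'(x_0) = 3 - 1 * 26 = -23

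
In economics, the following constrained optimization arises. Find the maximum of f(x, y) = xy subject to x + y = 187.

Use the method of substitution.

Substitute y = 187 - x into f(x,y) = xy:
g(x) = x(187 - x) = 187x - x^2
g'(x) = 187 - 2x = 0  =>  x = 187/2
y = 187 - 187/2 = 187/2
Maximum value = (187/2) * (187/2) = 34969/4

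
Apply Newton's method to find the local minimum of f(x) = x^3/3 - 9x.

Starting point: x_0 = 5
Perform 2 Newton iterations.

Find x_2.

f(x) = x^3/3 - 9x
f'(x) = x^2 - 9, f''(x) = 2x
Newton update: x_{n+1} = x_n - (x_n^2 - 9)/(2*x_n)
Step 1: x_0 = 5, f'=16, f''=10, x_1 = 17/5
Step 2: x_1 = 17/5, f'=64/25, f''=34/5, x_2 = 257/85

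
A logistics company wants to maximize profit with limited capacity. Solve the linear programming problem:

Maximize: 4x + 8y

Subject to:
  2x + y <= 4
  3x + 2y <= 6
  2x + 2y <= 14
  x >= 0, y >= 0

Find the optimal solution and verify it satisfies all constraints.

Feasible vertices: (0, 0), (0, 3), (2, 0)
Objective 4x + 8y at each vertex:
  (0, 0): 0
  (0, 3): 24
  (2, 0): 8
Maximum is 24 at (0, 3).
Verify constraints at (x, y) = (0, 3):
  2*0 + 1*3 = 3 <= 4
  3*0 + 2*3 = 6 <= 6 (active)
  2*0 + 2*3 = 6 <= 14
  x = 0 >= 0, y = 3 >= 0. All constraints satisfied.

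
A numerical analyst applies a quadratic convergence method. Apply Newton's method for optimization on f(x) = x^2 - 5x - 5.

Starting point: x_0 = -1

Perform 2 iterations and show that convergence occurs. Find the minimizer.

f(x) = x^2 - 5x - 5, f'(x) = 2x + (-5), f''(x) = 2
Step 1: f'(-1) = -7, x_1 = -1 - -7/2 = 5/2
Step 2: f'(5/2) = 0, x_2 = 5/2 (converged)
Newton's method converges in 1 step for quadratics.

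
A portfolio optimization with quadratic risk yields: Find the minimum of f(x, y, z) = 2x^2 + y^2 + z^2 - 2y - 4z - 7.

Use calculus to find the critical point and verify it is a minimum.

f(x,y,z) = 2x^2 + y^2 + z^2 - 2y - 4z - 7
df/dx = 4x + (0) = 0 => x = 0
df/dy = 2y + (-2) = 0 => y = 1
df/dz = 2z + (-4) = 0 => z = 2
f(0,1,2) = 2*(0)^2 + 1*(1)^2 + 1*(2)^2 + -2*(1) + -4*(2) + -7 = -12
Hessian is diagonal with entries 4, 2, 2 > 0, confirmed minimum.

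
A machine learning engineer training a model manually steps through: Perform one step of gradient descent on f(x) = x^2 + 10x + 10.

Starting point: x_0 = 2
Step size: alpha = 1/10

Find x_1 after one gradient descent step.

f(x) = x^2 + 10x + 10
f'(x) = 2x + 10
f'(2) = 2*2 + (10) = 14
x_1 = x_0 - alpha * f'(x_0) = 2 - 1/10 * 14 = 3/5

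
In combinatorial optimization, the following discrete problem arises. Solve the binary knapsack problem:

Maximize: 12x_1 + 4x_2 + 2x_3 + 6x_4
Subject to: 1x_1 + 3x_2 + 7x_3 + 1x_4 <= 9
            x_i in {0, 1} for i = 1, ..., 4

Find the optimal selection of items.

Items: item 1 (v=12, w=1), item 2 (v=4, w=3), item 3 (v=2, w=7), item 4 (v=6, w=1)
Capacity: 9
Checking all 16 subsets (w = total weight, v = total value):
  {}: w = 0, v = 0
  {1}: w = 1, v = 12
  {2}: w = 3, v = 4
  {3}: w = 7, v = 2
  {4}: w = 1, v = 6
  {1, 2}: w = 4, v = 16
  {1, 3}: w = 8, v = 14
  {1, 4}: w = 2, v = 18
  {2, 3}: w = 10 > 9, infeasible
  {2, 4}: w = 4, v = 10
  {3, 4}: w = 8, v = 8
  {1, 2, 3}: w = 11 > 9, infeasible
  {1, 2, 4}: w = 5, v = 22
  {1, 3, 4}: w = 9, v = 20
  {2, 3, 4}: w = 11 > 9, infeasible
  {1, 2, 3, 4}: w = 12 > 9, infeasible
Best feasible subset: items [1, 2, 4]
Total weight: 5 <= 9, total value: 22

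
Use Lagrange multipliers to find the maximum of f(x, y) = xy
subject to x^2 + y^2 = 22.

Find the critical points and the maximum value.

Lagrange conditions: y = 2*lambda*x and x = 2*lambda*y
If x = 0 then y = 0, violating the constraint, so x, y != 0.
Dividing: y/x = x/y => x^2 = y^2 => y = x or y = -x
Constraint: 2x^2 = 22 => x^2 = 11 => x = +/-sqrt(11)
Critical points: (sqrt(11), sqrt(11)), (-sqrt(11), -sqrt(11)), (sqrt(11), -sqrt(11)), (-sqrt(11), sqrt(11))
  y = x:  xy = x^2 = 11  at (sqrt(11), sqrt(11)) and (-sqrt(11), -sqrt(11))
  y = -x: xy = -x^2 = -11 at (sqrt(11), -sqrt(11)) and (-sqrt(11), sqrt(11))
Maximum xy = 11 at (sqrt(11), sqrt(11)) and (-sqrt(11), -sqrt(11))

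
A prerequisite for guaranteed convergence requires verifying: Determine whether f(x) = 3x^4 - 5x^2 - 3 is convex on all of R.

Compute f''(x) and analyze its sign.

f(x) = 3x^4 - 5x^2 - 3
f'(x) = 12x^3 + -10x
f''(x) = 36x^2 + -10
f''(0) = -10 < 0, so not convex near x = 0
Therefore, f is not globally convex on R.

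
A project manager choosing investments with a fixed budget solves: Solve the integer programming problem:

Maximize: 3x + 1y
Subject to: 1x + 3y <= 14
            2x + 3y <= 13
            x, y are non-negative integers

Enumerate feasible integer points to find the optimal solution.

Constraint 1: 1x + 3y <= 14
Constraint 2: 2x + 3y <= 13
Feasible x range (need y >= 0): 0 <= x <= min(14/1, 13/2) => x in {0, ..., 6}.
Enumerate feasible integer points row by row (the coefficient of y is 1 > 0, so for each x the largest feasible y gives the best value):
  x = 0: y <= min((14 - 1*0)/3, (13 - 2*0)/3) => y in {0, ..., 4}; best 3*0 + 1*4 = 4
  x = 1: y <= min((14 - 1*1)/3, (13 - 2*1)/3) => y in {0, ..., 3}; best 3*1 + 1*3 = 6
  x = 2: y <= min((14 - 1*2)/3, (13 - 2*2)/3) => y in {0, ..., 3}; best 3*2 + 1*3 = 9
  x = 3: y <= min((14 - 1*3)/3, (13 - 2*3)/3) => y in {0, ..., 2}; best 3*3 + 1*2 = 11
  x = 4: y <= min((14 - 1*4)/3, (13 - 2*4)/3) => y in {0, ..., 1}; best 3*4 + 1*1 = 13
  x = 5: y <= min((14 - 1*5)/3, (13 - 2*5)/3) => y in {0, ..., 1}; best 3*5 + 1*1 = 16
  x = 6: y <= min((14 - 1*6)/3, (13 - 2*6)/3) => y in {0}; best 3*6 + 1*0 = 18
The maximum 3x + 1y = 18 is achieved at x = 6, y = 0.
Check: 1*6 + 3*0 = 6 <= 14 and 2*6 + 3*0 = 12 <= 13.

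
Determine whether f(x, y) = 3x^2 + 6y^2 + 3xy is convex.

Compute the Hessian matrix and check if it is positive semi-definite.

f(x,y) = 3x^2 + 6y^2 + 3xy
Hessian H = [[6, 3], [3, 12]]
trace(H) = 18, det(H) = 63
Eigenvalues: (18 +/- sqrt(72)) / 2 = 13.24, 4.757
Since both eigenvalues > 0, f is convex.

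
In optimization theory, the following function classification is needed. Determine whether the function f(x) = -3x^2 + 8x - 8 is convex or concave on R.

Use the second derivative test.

f(x) = -3x^2 + 8x - 8
f'(x) = -6x + 8
f''(x) = -6
Since f''(x) = -6 < 0 for all x, f is concave on R.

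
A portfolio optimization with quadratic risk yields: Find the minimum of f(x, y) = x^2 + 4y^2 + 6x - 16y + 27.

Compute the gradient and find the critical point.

f(x,y) = x^2 + 4y^2 + 6x - 16y + 27
df/dx = 2x + (6) = 0  =>  x = -3
df/dy = 8y + (-16) = 0  =>  y = 2
f(-3, 2) = 1*(-3)^2 + 4*(2)^2 + 6*(-3) + -16*(2) + 27 = 2
Hessian is diagonal with entries 2, 8 > 0, so this is a minimum.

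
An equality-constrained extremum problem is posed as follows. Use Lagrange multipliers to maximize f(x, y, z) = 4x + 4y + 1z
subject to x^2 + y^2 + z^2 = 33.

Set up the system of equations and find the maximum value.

Lagrange conditions: 4 = 2*lambda*x, 4 = 2*lambda*y, 1 = 2*lambda*z
So x:4 = y:4 = z:1, i.e. x = 4t, y = 4t, z = 1t
Constraint: t^2*(4^2 + 4^2 + 1^2) = 33
  t^2 * 33 = 33  =>  t = sqrt(1)
Maximum = 4*4t + 4*4t + 1*1t = 33*sqrt(1) = 33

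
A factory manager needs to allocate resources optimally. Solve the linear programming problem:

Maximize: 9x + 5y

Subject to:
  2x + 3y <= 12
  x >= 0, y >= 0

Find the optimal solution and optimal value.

The feasible region has vertices at [(0, 0), (6, 0), (0, 4)].
Checking objective 9x + 5y at each vertex:
  (0, 0): 9*0 + 5*0 = 0
  (6, 0): 9*6 + 5*0 = 54
  (0, 4): 9*0 + 5*4 = 20
Maximum is 54 at (6, 0).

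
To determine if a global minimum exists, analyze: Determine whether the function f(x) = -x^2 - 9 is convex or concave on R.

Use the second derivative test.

f(x) = -x^2 - 9
f'(x) = -2x + 0
f''(x) = -2
Since f''(x) = -2 < 0 for all x, f is concave on R.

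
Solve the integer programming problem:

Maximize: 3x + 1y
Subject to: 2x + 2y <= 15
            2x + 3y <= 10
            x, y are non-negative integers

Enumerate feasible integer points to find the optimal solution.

Constraint 1: 2x + 2y <= 15
Constraint 2: 2x + 3y <= 10
Feasible x range (need y >= 0): 0 <= x <= min(15/2, 10/2) => x in {0, ..., 5}.
Enumerate feasible integer points row by row (the coefficient of y is 1 > 0, so for each x the largest feasible y gives the best value):
  x = 0: y <= min((15 - 2*0)/2, (10 - 2*0)/3) => y in {0, ..., 3}; best 3*0 + 1*3 = 3
  x = 1: y <= min((15 - 2*1)/2, (10 - 2*1)/3) => y in {0, ..., 2}; best 3*1 + 1*2 = 5
  x = 2: y <= min((15 - 2*2)/2, (10 - 2*2)/3) => y in {0, ..., 2}; best 3*2 + 1*2 = 8
  x = 3: y <= min((15 - 2*3)/2, (10 - 2*3)/3) => y in {0, ..., 1}; best 3*3 + 1*1 = 10
  x = 4: y <= min((15 - 2*4)/2, (10 - 2*4)/3) => y in {0}; best 3*4 + 1*0 = 12
  x = 5: y <= min((15 - 2*5)/2, (10 - 2*5)/3) => y in {0}; best 3*5 + 1*0 = 15
The maximum 3x + 1y = 15 is achieved at x = 5, y = 0.
Check: 2*5 + 2*0 = 10 <= 15 and 2*5 + 3*0 = 10 <= 10.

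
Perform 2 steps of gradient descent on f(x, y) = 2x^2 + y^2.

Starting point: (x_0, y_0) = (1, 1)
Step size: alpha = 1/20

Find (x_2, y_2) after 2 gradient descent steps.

f(x,y) = 2x^2 + y^2
grad_x = 4x + 0y, grad_y = 2y + 0x
Step 1: grad = (4, 2), (4/5, 9/10)
Step 2: grad = (16/5, 9/5), (16/25, 81/100)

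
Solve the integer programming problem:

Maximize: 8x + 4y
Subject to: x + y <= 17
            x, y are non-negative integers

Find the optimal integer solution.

Objective: 8x + 4y, constraint: x + y <= 17
Coefficient of x is 8 >= coefficient of y is 4, so allocate the entire budget to x.
Optimal: x = 17, y = 0, value = 136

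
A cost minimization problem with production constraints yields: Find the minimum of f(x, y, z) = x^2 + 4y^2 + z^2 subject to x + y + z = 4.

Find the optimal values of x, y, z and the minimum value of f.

Using Lagrange multipliers on f = x^2 + 4y^2 + z^2 with constraint x + y + z = 4:
Conditions: 2*1*x = lambda, 2*4*y = lambda, 2*1*z = lambda
So x = lambda/2, y = lambda/8, z = lambda/2
Substituting into constraint: lambda * (9/8) = 4
lambda = 32/9
x = 16/9, y = 4/9, z = 16/9
Minimum value = 64/9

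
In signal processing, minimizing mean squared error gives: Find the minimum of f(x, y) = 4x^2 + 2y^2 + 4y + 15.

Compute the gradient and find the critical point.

f(x,y) = 4x^2 + 2y^2 + 4y + 15
df/dx = 8x + (0) = 0  =>  x = 0
df/dy = 4y + (4) = 0  =>  y = -1
f(0, -1) = 4*(0)^2 + 2*(-1)^2 + 4*(-1) + 15 = 13
Hessian is diagonal with entries 8, 4 > 0, so this is a minimum.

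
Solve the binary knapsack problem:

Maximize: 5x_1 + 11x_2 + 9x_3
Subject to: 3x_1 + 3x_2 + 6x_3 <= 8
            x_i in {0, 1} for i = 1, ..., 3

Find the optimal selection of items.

Items: item 1 (v=5, w=3), item 2 (v=11, w=3), item 3 (v=9, w=6)
Capacity: 8
Checking all 8 subsets (w = total weight, v = total value):
  {}: w = 0, v = 0
  {1}: w = 3, v = 5
  {2}: w = 3, v = 11
  {3}: w = 6, v = 9
  {1, 2}: w = 6, v = 16
  {1, 3}: w = 9 > 8, infeasible
  {2, 3}: w = 9 > 8, infeasible
  {1, 2, 3}: w = 12 > 8, infeasible
Best feasible subset: items [1, 2]
Total weight: 6 <= 8, total value: 16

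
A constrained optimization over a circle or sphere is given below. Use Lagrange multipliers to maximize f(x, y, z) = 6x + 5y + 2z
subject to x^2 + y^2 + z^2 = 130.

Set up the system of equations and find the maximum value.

Lagrange conditions: 6 = 2*lambda*x, 5 = 2*lambda*y, 2 = 2*lambda*z
So x:6 = y:5 = z:2, i.e. x = 6t, y = 5t, z = 2t
Constraint: t^2*(6^2 + 5^2 + 2^2) = 130
  t^2 * 65 = 130  =>  t = sqrt(2)
Maximum = 6*6t + 5*5t + 2*2t = 65*sqrt(2) = sqrt(8450)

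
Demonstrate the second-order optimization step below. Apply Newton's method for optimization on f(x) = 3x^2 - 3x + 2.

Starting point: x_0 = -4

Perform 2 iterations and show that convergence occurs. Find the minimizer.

f(x) = 3x^2 - 3x + 2, f'(x) = 6x + (-3), f''(x) = 6
Step 1: f'(-4) = -27, x_1 = -4 - -27/6 = 1/2
Step 2: f'(1/2) = 0, x_2 = 1/2 (converged)
Newton's method converges in 1 step for quadratics.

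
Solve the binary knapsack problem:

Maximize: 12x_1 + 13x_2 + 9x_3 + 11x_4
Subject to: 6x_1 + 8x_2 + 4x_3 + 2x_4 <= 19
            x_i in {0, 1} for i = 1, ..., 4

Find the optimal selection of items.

Items: item 1 (v=12, w=6), item 2 (v=13, w=8), item 3 (v=9, w=4), item 4 (v=11, w=2)
Capacity: 19
Checking all 16 subsets (w = total weight, v = total value):
  {}: w = 0, v = 0
  {1}: w = 6, v = 12
  {2}: w = 8, v = 13
  {3}: w = 4, v = 9
  {4}: w = 2, v = 11
  {1, 2}: w = 14, v = 25
  {1, 3}: w = 10, v = 21
  {1, 4}: w = 8, v = 23
  {2, 3}: w = 12, v = 22
  {2, 4}: w = 10, v = 24
  {3, 4}: w = 6, v = 20
  {1, 2, 3}: w = 18, v = 34
  {1, 2, 4}: w = 16, v = 36
  {1, 3, 4}: w = 12, v = 32
  {2, 3, 4}: w = 14, v = 33
  {1, 2, 3, 4}: w = 20 > 19, infeasible
Best feasible subset: items [1, 2, 4]
Total weight: 16 <= 19, total value: 36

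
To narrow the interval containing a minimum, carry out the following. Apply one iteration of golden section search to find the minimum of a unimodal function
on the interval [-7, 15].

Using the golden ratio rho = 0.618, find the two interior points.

Golden section search on [-7, 15].
Golden ratio rho = 0.618 (approx).
Interior points:
  x_1 = -7 + (1-0.618)*22 = 1.4040
  x_2 = -7 + 0.618*22 = 6.5960
Compare f(x_1) and f(x_2) to determine which subinterval to keep.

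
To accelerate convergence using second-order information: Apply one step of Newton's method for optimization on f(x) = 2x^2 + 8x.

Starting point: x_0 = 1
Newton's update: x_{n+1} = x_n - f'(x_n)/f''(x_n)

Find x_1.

f(x) = 2x^2 + 8x
f'(x) = 4x + (8), f''(x) = 4
Newton step: x_1 = x_0 - f'(x_0)/f''(x_0)
f'(1) = 12
x_1 = 1 - 12/4 = -2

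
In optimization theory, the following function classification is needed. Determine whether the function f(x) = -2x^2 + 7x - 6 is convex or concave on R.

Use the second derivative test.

f(x) = -2x^2 + 7x - 6
f'(x) = -4x + 7
f''(x) = -4
Since f''(x) = -4 < 0 for all x, f is concave on R.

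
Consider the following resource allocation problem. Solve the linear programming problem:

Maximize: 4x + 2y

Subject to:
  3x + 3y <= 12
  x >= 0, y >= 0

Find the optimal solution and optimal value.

The feasible region has vertices at [(0, 0), (4, 0), (0, 4)].
Checking objective 4x + 2y at each vertex:
  (0, 0): 4*0 + 2*0 = 0
  (4, 0): 4*4 + 2*0 = 16
  (0, 4): 4*0 + 2*4 = 8
Maximum is 16 at (4, 0).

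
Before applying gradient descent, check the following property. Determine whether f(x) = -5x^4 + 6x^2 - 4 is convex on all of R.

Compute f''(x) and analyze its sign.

f(x) = -5x^4 + 6x^2 - 4
f'(x) = -20x^3 + 12x
f''(x) = -60x^2 + 12
f''(x) = -60x^2 + 12 -> -inf as |x| -> inf
Therefore, f is not globally convex on R.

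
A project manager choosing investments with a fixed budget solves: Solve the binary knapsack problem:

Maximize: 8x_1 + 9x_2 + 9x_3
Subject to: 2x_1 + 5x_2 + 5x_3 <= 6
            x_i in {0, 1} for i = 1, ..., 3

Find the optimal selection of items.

Items: item 1 (v=8, w=2), item 2 (v=9, w=5), item 3 (v=9, w=5)
Capacity: 6
Checking all 8 subsets (w = total weight, v = total value):
  {}: w = 0, v = 0
  {1}: w = 2, v = 8
  {2}: w = 5, v = 9
  {3}: w = 5, v = 9
  {1, 2}: w = 7 > 6, infeasible
  {1, 3}: w = 7 > 6, infeasible
  {2, 3}: w = 10 > 6, infeasible
  {1, 2, 3}: w = 12 > 6, infeasible
Best feasible subset: items [2]
(The same value 9 is also attained by {3}.)
Total weight: 5 <= 6, total value: 9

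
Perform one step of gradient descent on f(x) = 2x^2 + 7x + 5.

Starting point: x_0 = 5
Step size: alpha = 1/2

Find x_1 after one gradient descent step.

f(x) = 2x^2 + 7x + 5
f'(x) = 4x + 7
f'(5) = 4*5 + (7) = 27
x_1 = x_0 - alpha * f'(x_0) = 5 - 1/2 * 27 = -17/2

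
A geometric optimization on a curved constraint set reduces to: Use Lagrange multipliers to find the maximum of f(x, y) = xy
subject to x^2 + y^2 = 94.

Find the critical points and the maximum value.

Lagrange conditions: y = 2*lambda*x and x = 2*lambda*y
If x = 0 then y = 0, violating the constraint, so x, y != 0.
Dividing: y/x = x/y => x^2 = y^2 => y = x or y = -x
Constraint: 2x^2 = 94 => x^2 = 47 => x = +/-sqrt(47)
Critical points: (sqrt(47), sqrt(47)), (-sqrt(47), -sqrt(47)), (sqrt(47), -sqrt(47)), (-sqrt(47), sqrt(47))
  y = x:  xy = x^2 = 47  at (sqrt(47), sqrt(47)) and (-sqrt(47), -sqrt(47))
  y = -x: xy = -x^2 = -47 at (sqrt(47), -sqrt(47)) and (-sqrt(47), sqrt(47))
Maximum xy = 47 at (sqrt(47), sqrt(47)) and (-sqrt(47), -sqrt(47))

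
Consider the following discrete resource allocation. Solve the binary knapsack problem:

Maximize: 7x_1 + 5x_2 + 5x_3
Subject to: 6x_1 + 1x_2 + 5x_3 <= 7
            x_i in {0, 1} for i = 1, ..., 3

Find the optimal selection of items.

Items: item 1 (v=7, w=6), item 2 (v=5, w=1), item 3 (v=5, w=5)
Capacity: 7
Checking all 8 subsets (w = total weight, v = total value):
  {}: w = 0, v = 0
  {1}: w = 6, v = 7
  {2}: w = 1, v = 5
  {3}: w = 5, v = 5
  {1, 2}: w = 7, v = 12
  {1, 3}: w = 11 > 7, infeasible
  {2, 3}: w = 6, v = 10
  {1, 2, 3}: w = 12 > 7, infeasible
Best feasible subset: items [1, 2]
Total weight: 7 <= 7, total value: 12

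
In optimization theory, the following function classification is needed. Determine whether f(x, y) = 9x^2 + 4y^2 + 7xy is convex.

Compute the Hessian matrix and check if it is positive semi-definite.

f(x,y) = 9x^2 + 4y^2 + 7xy
Hessian H = [[18, 7], [7, 8]]
trace(H) = 26, det(H) = 95
Eigenvalues: (26 +/- sqrt(296)) / 2 = 21.6, 4.398
Since both eigenvalues > 0, f is convex.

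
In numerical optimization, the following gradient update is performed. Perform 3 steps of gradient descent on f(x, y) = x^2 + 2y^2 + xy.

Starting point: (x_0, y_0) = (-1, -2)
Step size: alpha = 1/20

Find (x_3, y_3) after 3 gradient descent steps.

f(x,y) = x^2 + 2y^2 + xy
grad_x = 2x + 1y, grad_y = 4y + 1x
Step 1: grad = (-4, -9), (-4/5, -31/20)
Step 2: grad = (-63/20, -7), (-257/400, -6/5)
Step 3: grad = (-497/200, -2177/400), (-2073/4000, -7423/8000)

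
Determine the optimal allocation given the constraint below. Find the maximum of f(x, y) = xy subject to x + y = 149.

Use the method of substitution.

Substitute y = 149 - x into f(x,y) = xy:
g(x) = x(149 - x) = 149x - x^2
g'(x) = 149 - 2x = 0  =>  x = 149/2
y = 149 - 149/2 = 149/2
Maximum value = (149/2) * (149/2) = 22201/4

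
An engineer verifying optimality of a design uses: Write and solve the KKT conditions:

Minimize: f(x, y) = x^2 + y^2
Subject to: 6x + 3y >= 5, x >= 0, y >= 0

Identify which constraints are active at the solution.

KKT conditions for min x^2 + y^2 s.t. 6x + 3y >= 5, x >= 0, y >= 0:
Stationarity: 2x = mu*6 + mu_x, 2y = mu*3 + mu_y, with mu, mu_x, mu_y >= 0
Complementary slackness: mu*(6x + 3y - 5) = 0, mu_x*x = 0, mu_y*y = 0
(0, 0) is infeasible (6*0 + 3*0 < 5), so if mu = 0 stationarity would force x = mu_x/2 >= 0, y = mu_y/2 >= 0 with mu_x*x = mu_y*y = 0, i.e. x = y = 0: contradiction. Hence mu > 0 and 6x + 3y = 5 is active.
Try x > 0, y > 0 (so mu_x = mu_y = 0): x = 6*mu/2, y = 3*mu/2
Substitute: 6*(6*mu/2) + 3*(3*mu/2) = 5
  mu*45/2 = 5 => mu = 2/9
x* = 2/3 > 0, y* = 1/3 > 0, consistent with mu_x = mu_y = 0.
f is convex and the constraints are linear, so this KKT point is the global minimum.
f* = 5/9
Active constraints: 6x + 3y >= 5 (holds with equality, mu = 2/9 > 0); x >= 0 and y >= 0 are inactive (mu_x = mu_y = 0).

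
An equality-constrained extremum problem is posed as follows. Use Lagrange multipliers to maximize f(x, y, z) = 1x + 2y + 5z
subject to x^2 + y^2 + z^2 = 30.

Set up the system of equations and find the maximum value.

Lagrange conditions: 1 = 2*lambda*x, 2 = 2*lambda*y, 5 = 2*lambda*z
So x:1 = y:2 = z:5, i.e. x = 1t, y = 2t, z = 5t
Constraint: t^2*(1^2 + 2^2 + 5^2) = 30
  t^2 * 30 = 30  =>  t = sqrt(1)
Maximum = 1*1t + 2*2t + 5*5t = 30*sqrt(1) = 30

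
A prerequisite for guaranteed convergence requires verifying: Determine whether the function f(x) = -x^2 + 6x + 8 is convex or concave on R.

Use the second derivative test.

f(x) = -x^2 + 6x + 8
f'(x) = -2x + 6
f''(x) = -2
Since f''(x) = -2 < 0 for all x, f is concave on R.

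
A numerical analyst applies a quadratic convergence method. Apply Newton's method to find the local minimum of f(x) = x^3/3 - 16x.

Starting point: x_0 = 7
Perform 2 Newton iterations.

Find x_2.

f(x) = x^3/3 - 16x
f'(x) = x^2 - 16, f''(x) = 2x
Newton update: x_{n+1} = x_n - (x_n^2 - 16)/(2*x_n)
Step 1: x_0 = 7, f'=33, f''=14, x_1 = 65/14
Step 2: x_1 = 65/14, f'=1089/196, f''=65/7, x_2 = 7361/1820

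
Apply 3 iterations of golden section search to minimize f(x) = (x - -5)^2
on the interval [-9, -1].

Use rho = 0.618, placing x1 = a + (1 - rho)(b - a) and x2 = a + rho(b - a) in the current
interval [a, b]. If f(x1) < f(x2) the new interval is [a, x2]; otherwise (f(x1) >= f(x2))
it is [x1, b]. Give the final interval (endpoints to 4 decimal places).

Golden section search for min of f(x) = (x - -5)^2 on [-9, -1].
Each step: x1 = a + (1 - rho)(b - a), x2 = a + rho(b - a); if f(x1) < f(x2) keep [a, x2], otherwise keep [x1, b].
Step 1: [-9.0000, -1.0000], x1=-5.9440 (f=0.8911), x2=-4.0560 (f=0.8911); f(x1) = f(x2) (tie, not '<') => keep [-5.9440, -1.0000]
Step 2: [-5.9440, -1.0000], x1=-4.0554 (f=0.8923), x2=-2.8886 (f=4.4580); f(x1) < f(x2) => keep [-5.9440, -2.8886]
Step 3: [-5.9440, -2.8886], x1=-4.7768 (f=0.0498), x2=-4.0558 (f=0.8916); f(x1) < f(x2) => keep [-5.9440, -4.0558]
Final interval: [-5.9440, -4.0558]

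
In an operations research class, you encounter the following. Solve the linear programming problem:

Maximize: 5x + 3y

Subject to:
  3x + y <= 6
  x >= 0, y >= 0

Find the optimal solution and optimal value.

The feasible region has vertices at [(0, 0), (2, 0), (0, 6)].
Checking objective 5x + 3y at each vertex:
  (0, 0): 5*0 + 3*0 = 0
  (2, 0): 5*2 + 3*0 = 10
  (0, 6): 5*0 + 3*6 = 18
Maximum is 18 at (0, 6).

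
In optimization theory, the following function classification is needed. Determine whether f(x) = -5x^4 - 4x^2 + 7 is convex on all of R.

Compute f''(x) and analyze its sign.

f(x) = -5x^4 - 4x^2 + 7
f'(x) = -20x^3 + -8x
f''(x) = -60x^2 + -8
f''(x) = -60x^2 + -8 <= -8 < 0 for all x
Therefore, f is concave on R.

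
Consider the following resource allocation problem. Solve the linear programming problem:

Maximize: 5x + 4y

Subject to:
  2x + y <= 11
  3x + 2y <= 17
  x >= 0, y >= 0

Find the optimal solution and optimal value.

Feasible vertices: (0, 0), (0, 17/2), (5, 1), (11/2, 0)
Objective 5x + 4y at each:
  (0, 0): 0
  (0, 17/2): 34
  (5, 1): 29
  (11/2, 0): 55/2
Maximum is 34 at (0, 17/2).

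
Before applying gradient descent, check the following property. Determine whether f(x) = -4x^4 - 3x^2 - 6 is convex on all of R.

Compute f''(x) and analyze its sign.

f(x) = -4x^4 - 3x^2 - 6
f'(x) = -16x^3 + -6x
f''(x) = -48x^2 + -6
f''(x) = -48x^2 + -6 <= -6 < 0 for all x
Therefore, f is concave on R.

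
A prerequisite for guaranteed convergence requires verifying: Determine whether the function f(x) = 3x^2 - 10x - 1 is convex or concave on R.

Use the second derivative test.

f(x) = 3x^2 - 10x - 1
f'(x) = 6x - 10
f''(x) = 6
Since f''(x) = 6 > 0 for all x, f is convex on R.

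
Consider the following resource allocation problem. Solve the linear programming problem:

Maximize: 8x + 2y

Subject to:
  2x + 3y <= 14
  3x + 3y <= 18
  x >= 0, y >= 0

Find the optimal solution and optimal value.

Feasible vertices: (0, 0), (0, 14/3), (4, 2), (6, 0)
Objective 8x + 2y at each:
  (0, 0): 0
  (0, 14/3): 28/3
  (4, 2): 36
  (6, 0): 48
Maximum is 48 at (6, 0).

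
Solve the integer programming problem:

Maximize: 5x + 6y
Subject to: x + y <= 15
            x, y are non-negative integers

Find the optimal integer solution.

Objective: 5x + 6y, constraint: x + y <= 15
Coefficient of y is 6 > coefficient of x is 5, so allocate the entire budget to y.
Optimal: x = 0, y = 15, value = 90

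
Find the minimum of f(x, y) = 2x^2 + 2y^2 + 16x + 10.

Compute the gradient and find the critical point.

f(x,y) = 2x^2 + 2y^2 + 16x + 10
df/dx = 4x + (16) = 0  =>  x = -4
df/dy = 4y + (0) = 0  =>  y = 0
f(-4, 0) = 2*(-4)^2 + 2*(0)^2 + 16*(-4) + 10 = -22
Hessian is diagonal with entries 4, 4 > 0, so this is a minimum.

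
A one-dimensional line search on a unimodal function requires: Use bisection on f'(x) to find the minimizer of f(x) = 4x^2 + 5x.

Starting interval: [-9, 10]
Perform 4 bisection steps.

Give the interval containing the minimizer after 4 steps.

Finding critical point of f(x) = 4x^2 + 5x using bisection on f'(x) = 8x + 5.
f'(x) = 0 when x = -5/8.
Starting interval: [-9, 10]
Step 1: mid = 1/2, f'(mid) = 9, new interval = [-9, 1/2]
Step 2: mid = -17/4, f'(mid) = -29, new interval = [-17/4, 1/2]
Step 3: mid = -15/8, f'(mid) = -10, new interval = [-15/8, 1/2]
Step 4: mid = -11/16, f'(mid) = -1/2, new interval = [-11/16, 1/2]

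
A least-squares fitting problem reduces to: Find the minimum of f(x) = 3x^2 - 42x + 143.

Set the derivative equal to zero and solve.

f(x) = 3x^2 - 42x + 143
f'(x) = 6x + (-42) = 0
x = 42/6 = 7
f(7) = -4
Since f''(x) = 6 > 0, this is a minimum.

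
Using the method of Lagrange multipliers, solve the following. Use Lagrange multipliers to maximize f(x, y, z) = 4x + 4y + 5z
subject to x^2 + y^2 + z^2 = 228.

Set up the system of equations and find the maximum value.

Lagrange conditions: 4 = 2*lambda*x, 4 = 2*lambda*y, 5 = 2*lambda*z
So x:4 = y:4 = z:5, i.e. x = 4t, y = 4t, z = 5t
Constraint: t^2*(4^2 + 4^2 + 5^2) = 228
  t^2 * 57 = 228  =>  t = sqrt(4)
Maximum = 4*4t + 4*4t + 5*5t = 57*sqrt(4) = 114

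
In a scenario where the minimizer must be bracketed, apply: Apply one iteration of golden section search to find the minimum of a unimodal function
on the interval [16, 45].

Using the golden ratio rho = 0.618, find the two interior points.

Golden section search on [16, 45].
Golden ratio rho = 0.618 (approx).
Interior points:
  x_1 = 16 + (1-0.618)*29 = 27.0780
  x_2 = 16 + 0.618*29 = 33.9220
Compare f(x_1) and f(x_2) to determine which subinterval to keep.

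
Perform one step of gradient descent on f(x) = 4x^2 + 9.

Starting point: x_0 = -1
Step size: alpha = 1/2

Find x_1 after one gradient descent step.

f(x) = 4x^2 + 9
f'(x) = 8x + 0
f'(-1) = 8*-1 + (0) = -8
x_1 = x_0 - alpha * f'(x_0) = -1 - 1/2 * -8 = 3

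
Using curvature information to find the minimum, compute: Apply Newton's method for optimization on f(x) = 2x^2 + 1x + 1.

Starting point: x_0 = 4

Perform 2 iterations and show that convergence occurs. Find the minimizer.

f(x) = 2x^2 + 1x + 1, f'(x) = 4x + (1), f''(x) = 4
Step 1: f'(4) = 17, x_1 = 4 - 17/4 = -1/4
Step 2: f'(-1/4) = 0, x_2 = -1/4 (converged)
Newton's method converges in 1 step for quadratics.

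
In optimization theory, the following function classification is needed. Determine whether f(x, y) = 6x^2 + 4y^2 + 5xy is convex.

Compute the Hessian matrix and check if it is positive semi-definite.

f(x,y) = 6x^2 + 4y^2 + 5xy
Hessian H = [[12, 5], [5, 8]]
trace(H) = 20, det(H) = 71
Eigenvalues: (20 +/- sqrt(116)) / 2 = 15.39, 4.615
Since both eigenvalues > 0, f is convex.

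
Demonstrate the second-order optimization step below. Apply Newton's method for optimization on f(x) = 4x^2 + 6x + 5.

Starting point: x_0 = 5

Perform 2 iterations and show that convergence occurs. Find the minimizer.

f(x) = 4x^2 + 6x + 5, f'(x) = 8x + (6), f''(x) = 8
Step 1: f'(5) = 46, x_1 = 5 - 46/8 = -3/4
Step 2: f'(-3/4) = 0, x_2 = -3/4 (converged)
Newton's method converges in 1 step for quadratics.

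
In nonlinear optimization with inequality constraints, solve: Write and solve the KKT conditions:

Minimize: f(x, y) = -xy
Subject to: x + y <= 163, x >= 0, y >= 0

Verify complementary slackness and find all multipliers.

Problem: min -xy s.t. x + y <= 163 (multiplier lambda), x >= 0 (mu_x), y >= 0 (mu_y)
KKT stationarity: -y + lambda - mu_x = 0, -x + lambda - mu_y = 0, with lambda, mu_x, mu_y >= 0
Complementary slackness: lambda*(x + y - 163) = 0, mu_x*x = 0, mu_y*y = 0
If lambda = 0: y = -mu_x <= 0 and x = -mu_y <= 0 force x = y = 0 with f = 0; but x = y = 163/2 is feasible with f = -26569/4 < 0, so this is not the minimum. Hence lambda > 0 and x + y = 163.
Try x > 0, y > 0 (so mu_x = mu_y = 0): y = lambda, x = lambda => x = y = lambda
x + y = 163 => 2*lambda = 163 => lambda = 163/2
x* = y* = 163/2 > 0, consistent with mu_x = mu_y = 0.
(Any feasible point with x = 0 or y = 0 has f = 0 > -26569/4, so the minimum is not on those boundaries.)
min(-xy) = -26569/4 (i.e. max xy = 26569/4)
Multipliers: lambda = 163/2, mu_x = 0, mu_y = 0
Complementary slackness: lambda*(x + y - 163) = 163/2*(163/2 + 163/2 - 163) = 0, mu_x*x = 0*163/2 = 0, mu_y*y = 0*163/2 = 0. Satisfied.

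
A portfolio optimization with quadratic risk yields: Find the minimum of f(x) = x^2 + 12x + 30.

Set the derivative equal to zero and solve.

f(x) = x^2 + 12x + 30
f'(x) = 2x + (12) = 0
x = -12/2 = -6
f(-6) = -6
Since f''(x) = 2 > 0, this is a minimum.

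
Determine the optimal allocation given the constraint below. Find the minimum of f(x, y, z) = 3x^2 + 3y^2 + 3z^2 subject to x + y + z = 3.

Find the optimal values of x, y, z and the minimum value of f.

Using Lagrange multipliers on f = 3x^2 + 3y^2 + 3z^2 with constraint x + y + z = 3:
Conditions: 2*3*x = lambda, 2*3*y = lambda, 2*3*z = lambda
So x = lambda/6, y = lambda/6, z = lambda/6
Substituting into constraint: lambda * (1/2) = 3
lambda = 6
x = 1, y = 1, z = 1
Minimum value = 9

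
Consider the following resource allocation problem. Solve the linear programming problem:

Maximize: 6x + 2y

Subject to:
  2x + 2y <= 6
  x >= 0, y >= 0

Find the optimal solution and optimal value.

The feasible region has vertices at [(0, 0), (3, 0), (0, 3)].
Checking objective 6x + 2y at each vertex:
  (0, 0): 6*0 + 2*0 = 0
  (3, 0): 6*3 + 2*0 = 18
  (0, 3): 6*0 + 2*3 = 6
Maximum is 18 at (3, 0).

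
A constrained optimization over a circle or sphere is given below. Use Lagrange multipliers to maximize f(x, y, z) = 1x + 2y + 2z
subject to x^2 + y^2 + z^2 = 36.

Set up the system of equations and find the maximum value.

Lagrange conditions: 1 = 2*lambda*x, 2 = 2*lambda*y, 2 = 2*lambda*z
So x:1 = y:2 = z:2, i.e. x = 1t, y = 2t, z = 2t
Constraint: t^2*(1^2 + 2^2 + 2^2) = 36
  t^2 * 9 = 36  =>  t = sqrt(4)
Maximum = 1*1t + 2*2t + 2*2t = 9*sqrt(4) = 18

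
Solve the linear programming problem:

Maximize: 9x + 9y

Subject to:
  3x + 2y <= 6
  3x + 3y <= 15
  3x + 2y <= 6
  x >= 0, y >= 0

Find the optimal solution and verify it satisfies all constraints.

Feasible vertices: (0, 0), (0, 3), (2, 0)
Objective 9x + 9y at each vertex:
  (0, 0): 0
  (0, 3): 27
  (2, 0): 18
Maximum is 27 at (0, 3).
Verify constraints at (x, y) = (0, 3):
  3*0 + 2*3 = 6 <= 6 (active)
  3*0 + 3*3 = 9 <= 15
  3*0 + 2*3 = 6 <= 6 (active)
  x = 0 >= 0, y = 3 >= 0. All constraints satisfied.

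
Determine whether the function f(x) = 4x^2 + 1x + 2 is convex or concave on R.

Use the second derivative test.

f(x) = 4x^2 + 1x + 2
f'(x) = 8x + 1
f''(x) = 8
Since f''(x) = 8 > 0 for all x, f is convex on R.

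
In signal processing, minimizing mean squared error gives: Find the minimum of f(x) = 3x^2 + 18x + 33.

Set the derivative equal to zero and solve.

f(x) = 3x^2 + 18x + 33
f'(x) = 6x + (18) = 0
x = -18/6 = -3
f(-3) = 6
Since f''(x) = 6 > 0, this is a minimum.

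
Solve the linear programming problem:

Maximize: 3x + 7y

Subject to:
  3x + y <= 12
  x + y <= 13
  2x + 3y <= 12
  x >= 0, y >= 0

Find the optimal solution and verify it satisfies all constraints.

Feasible vertices: (0, 0), (0, 4), (24/7, 12/7), (4, 0)
Objective 3x + 7y at each vertex:
  (0, 0): 0
  (0, 4): 28
  (24/7, 12/7): 156/7
  (4, 0): 12
Maximum is 28 at (0, 4).
Verify constraints at (x, y) = (0, 4):
  3*0 + 1*4 = 4 <= 12
  1*0 + 1*4 = 4 <= 13
  2*0 + 3*4 = 12 <= 12 (active)
  x = 0 >= 0, y = 4 >= 0. All constraints satisfied.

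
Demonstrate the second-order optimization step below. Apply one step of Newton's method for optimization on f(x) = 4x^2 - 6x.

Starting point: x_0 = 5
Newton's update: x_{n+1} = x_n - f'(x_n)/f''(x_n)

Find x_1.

f(x) = 4x^2 - 6x
f'(x) = 8x + (-6), f''(x) = 8
Newton step: x_1 = x_0 - f'(x_0)/f''(x_0)
f'(5) = 34
x_1 = 5 - 34/8 = 3/4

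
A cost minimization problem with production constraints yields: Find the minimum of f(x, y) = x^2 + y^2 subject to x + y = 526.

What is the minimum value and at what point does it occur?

Substitute y = 526 - x into f(x,y) = x^2 + y^2:
g(x) = x^2 + (526 - x)^2 = 2x^2 - 1052x + 276676
g'(x) = 4x - 1052 = 0  =>  x = 263
y = 526 - 263 = 263
Minimum value = 263^2 + 263^2 = 138338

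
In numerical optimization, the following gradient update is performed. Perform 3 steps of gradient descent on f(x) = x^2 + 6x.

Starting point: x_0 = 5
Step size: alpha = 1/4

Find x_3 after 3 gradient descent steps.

f(x) = x^2 + 6x, f'(x) = 2x + (6)
Step 1: f'(5) = 16, x_1 = 5 - 1/4 * 16 = 1
Step 2: f'(1) = 8, x_2 = 1 - 1/4 * 8 = -1
Step 3: f'(-1) = 4, x_3 = -1 - 1/4 * 4 = -2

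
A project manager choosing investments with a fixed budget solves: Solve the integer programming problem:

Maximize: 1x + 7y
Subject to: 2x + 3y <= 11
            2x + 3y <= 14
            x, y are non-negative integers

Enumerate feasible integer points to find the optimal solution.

Constraint 1: 2x + 3y <= 11
Constraint 2: 2x + 3y <= 14
Feasible x range (need y >= 0): 0 <= x <= min(11/2, 14/2) => x in {0, ..., 5}.
Enumerate feasible integer points row by row (the coefficient of y is 7 > 0, so for each x the largest feasible y gives the best value):
  x = 0: y <= min((11 - 2*0)/3, (14 - 2*0)/3) => y in {0, ..., 3}; best 1*0 + 7*3 = 21
  x = 1: y <= min((11 - 2*1)/3, (14 - 2*1)/3) => y in {0, ..., 3}; best 1*1 + 7*3 = 22
  x = 2: y <= min((11 - 2*2)/3, (14 - 2*2)/3) => y in {0, ..., 2}; best 1*2 + 7*2 = 16
  x = 3: y <= min((11 - 2*3)/3, (14 - 2*3)/3) => y in {0, ..., 1}; best 1*3 + 7*1 = 10
  x = 4: y <= min((11 - 2*4)/3, (14 - 2*4)/3) => y in {0, ..., 1}; best 1*4 + 7*1 = 11
  x = 5: y <= min((11 - 2*5)/3, (14 - 2*5)/3) => y in {0}; best 1*5 + 7*0 = 5
The maximum 1x + 7y = 22 is achieved at x = 1, y = 3.
Check: 2*1 + 3*3 = 11 <= 11 and 2*1 + 3*3 = 11 <= 14.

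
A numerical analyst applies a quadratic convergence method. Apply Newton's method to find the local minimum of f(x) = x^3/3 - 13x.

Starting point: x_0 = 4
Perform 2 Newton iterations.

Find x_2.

f(x) = x^3/3 - 13x
f'(x) = x^2 - 13, f''(x) = 2x
Newton update: x_{n+1} = x_n - (x_n^2 - 13)/(2*x_n)
Step 1: x_0 = 4, f'=3, f''=8, x_1 = 29/8
Step 2: x_1 = 29/8, f'=9/64, f''=29/4, x_2 = 1673/464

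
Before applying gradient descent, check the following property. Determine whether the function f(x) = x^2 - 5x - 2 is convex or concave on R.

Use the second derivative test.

f(x) = x^2 - 5x - 2
f'(x) = 2x - 5
f''(x) = 2
Since f''(x) = 2 > 0 for all x, f is convex on R.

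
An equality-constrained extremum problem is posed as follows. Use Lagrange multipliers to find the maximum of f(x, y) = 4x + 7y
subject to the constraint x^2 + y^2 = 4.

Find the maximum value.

Set up Lagrange conditions: grad f = lambda * grad g
  4 = 2*lambda*x
  7 = 2*lambda*y
From these: x/y = 4/7, so x = 4t, y = 7t for some t.
Substitute into constraint: (4t)^2 + (7t)^2 = 4
  t^2 * 65 = 4
  t = sqrt(4/65)
Maximum = 4*x + 7*y = (4^2 + 7^2)*t = 65 * sqrt(4/65) = sqrt(260)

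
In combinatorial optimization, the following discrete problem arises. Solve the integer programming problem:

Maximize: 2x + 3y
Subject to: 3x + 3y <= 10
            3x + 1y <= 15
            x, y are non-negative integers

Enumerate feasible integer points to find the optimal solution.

Constraint 1: 3x + 3y <= 10
Constraint 2: 3x + 1y <= 15
Feasible x range (need y >= 0): 0 <= x <= min(10/3, 15/3) => x in {0, ..., 3}.
Enumerate feasible integer points row by row (the coefficient of y is 3 > 0, so for each x the largest feasible y gives the best value):
  x = 0: y <= min((10 - 3*0)/3, (15 - 3*0)/1) => y in {0, ..., 3}; best 2*0 + 3*3 = 9
  x = 1: y <= min((10 - 3*1)/3, (15 - 3*1)/1) => y in {0, ..., 2}; best 2*1 + 3*2 = 8
  x = 2: y <= min((10 - 3*2)/3, (15 - 3*2)/1) => y in {0, ..., 1}; best 2*2 + 3*1 = 7
  x = 3: y <= min((10 - 3*3)/3, (15 - 3*3)/1) => y in {0}; best 2*3 + 3*0 = 6
The maximum 2x + 3y = 9 is achieved at x = 0, y = 3.
Check: 3*0 + 3*3 = 9 <= 10 and 3*0 + 1*3 = 3 <= 15.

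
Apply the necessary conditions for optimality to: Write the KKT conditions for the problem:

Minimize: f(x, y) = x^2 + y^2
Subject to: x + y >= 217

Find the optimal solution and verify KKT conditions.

KKT conditions for min x^2 + y^2 s.t. x + y >= 217:
Stationarity: 2x = mu, 2y = mu
So x = y = mu/2.
Complementary slackness: mu*(x + y - 217) = 0
Primal feasibility: x + y >= 217; dual feasibility: mu >= 0
If mu = 0 then x = y = 0, but 0 + 0 < 217 is infeasible, so the constraint is active.
Constraint active: x + y = 2*(mu/2) = 217 => mu = 217
x = y = 217/2, f = 47089/2
Verify: stationarity 2*(217/2) = 217 = mu; primal 217/2 + 217/2 = 217 >= 217; dual mu = 217 >= 0; complementary slackness 217*(217 - 217) = 0. All KKT conditions hold.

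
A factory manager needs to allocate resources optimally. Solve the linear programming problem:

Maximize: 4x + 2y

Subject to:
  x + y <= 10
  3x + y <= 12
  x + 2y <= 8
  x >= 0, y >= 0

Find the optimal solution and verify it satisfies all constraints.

Feasible vertices: (0, 0), (0, 4), (16/5, 12/5), (4, 0)
Objective 4x + 2y at each vertex:
  (0, 0): 0
  (0, 4): 8
  (16/5, 12/5): 88/5
  (4, 0): 16
Maximum is 88/5 at (16/5, 12/5).
Verify constraints at (x, y) = (16/5, 12/5):
  1*(16/5) + 1*(12/5) = 28/5 <= 10
  3*(16/5) + 1*(12/5) = 12 <= 12 (active)
  1*(16/5) + 2*(12/5) = 8 <= 8 (active)
  x = 16/5 >= 0, y = 12/5 >= 0. All constraints satisfied.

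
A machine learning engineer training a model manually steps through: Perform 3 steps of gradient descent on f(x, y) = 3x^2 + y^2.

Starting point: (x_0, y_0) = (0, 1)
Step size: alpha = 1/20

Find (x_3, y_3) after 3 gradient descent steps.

f(x,y) = 3x^2 + y^2
grad_x = 6x + 0y, grad_y = 2y + 0x
Step 1: grad = (0, 2), (0, 9/10)
Step 2: grad = (0, 9/5), (0, 81/100)
Step 3: grad = (0, 81/50), (0, 729/1000)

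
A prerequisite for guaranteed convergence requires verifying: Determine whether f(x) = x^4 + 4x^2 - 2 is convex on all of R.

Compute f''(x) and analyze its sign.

f(x) = x^4 + 4x^2 - 2
f'(x) = 4x^3 + 8x
f''(x) = 12x^2 + 8
f''(x) = 12x^2 + 8 >= 8 > 0 for all x
Therefore, f is convex on R.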